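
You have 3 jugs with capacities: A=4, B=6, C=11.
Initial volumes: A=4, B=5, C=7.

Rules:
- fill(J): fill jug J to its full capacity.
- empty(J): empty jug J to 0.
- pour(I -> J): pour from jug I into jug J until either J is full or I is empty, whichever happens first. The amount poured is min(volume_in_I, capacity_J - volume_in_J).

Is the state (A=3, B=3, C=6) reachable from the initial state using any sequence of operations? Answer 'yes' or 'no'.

Answer: no

Derivation:
BFS explored all 270 reachable states.
Reachable set includes: (0,0,0), (0,0,1), (0,0,2), (0,0,3), (0,0,4), (0,0,5), (0,0,6), (0,0,7), (0,0,8), (0,0,9), (0,0,10), (0,0,11) ...
Target (A=3, B=3, C=6) not in reachable set → no.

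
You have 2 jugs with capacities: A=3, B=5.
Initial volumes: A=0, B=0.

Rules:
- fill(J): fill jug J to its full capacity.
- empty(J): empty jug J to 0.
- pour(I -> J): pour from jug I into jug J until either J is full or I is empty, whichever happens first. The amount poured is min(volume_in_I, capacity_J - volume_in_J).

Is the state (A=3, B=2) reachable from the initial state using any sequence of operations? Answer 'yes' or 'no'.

BFS from (A=0, B=0):
  1. fill(B) -> (A=0 B=5)
  2. pour(B -> A) -> (A=3 B=2)
Target reached → yes.

Answer: yes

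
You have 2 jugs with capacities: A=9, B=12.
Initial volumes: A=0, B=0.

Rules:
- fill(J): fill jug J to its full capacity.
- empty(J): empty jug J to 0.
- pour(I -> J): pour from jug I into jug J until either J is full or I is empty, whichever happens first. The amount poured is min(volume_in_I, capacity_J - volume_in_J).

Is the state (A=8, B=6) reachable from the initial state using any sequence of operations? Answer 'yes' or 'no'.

Answer: no

Derivation:
BFS explored all 14 reachable states.
Reachable set includes: (0,0), (0,3), (0,6), (0,9), (0,12), (3,0), (3,12), (6,0), (6,12), (9,0), (9,3), (9,6) ...
Target (A=8, B=6) not in reachable set → no.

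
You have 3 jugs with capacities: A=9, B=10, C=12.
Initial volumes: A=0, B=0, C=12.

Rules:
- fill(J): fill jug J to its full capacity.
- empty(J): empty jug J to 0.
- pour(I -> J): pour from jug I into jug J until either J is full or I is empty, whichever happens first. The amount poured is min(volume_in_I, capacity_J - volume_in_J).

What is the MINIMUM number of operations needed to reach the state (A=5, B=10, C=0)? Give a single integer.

BFS from (A=0, B=0, C=12). One shortest path:
  1. pour(C -> A) -> (A=9 B=0 C=3)
  2. empty(A) -> (A=0 B=0 C=3)
  3. pour(C -> A) -> (A=3 B=0 C=0)
  4. fill(C) -> (A=3 B=0 C=12)
  5. pour(C -> B) -> (A=3 B=10 C=2)
  6. pour(C -> A) -> (A=5 B=10 C=0)
Reached target in 6 moves.

Answer: 6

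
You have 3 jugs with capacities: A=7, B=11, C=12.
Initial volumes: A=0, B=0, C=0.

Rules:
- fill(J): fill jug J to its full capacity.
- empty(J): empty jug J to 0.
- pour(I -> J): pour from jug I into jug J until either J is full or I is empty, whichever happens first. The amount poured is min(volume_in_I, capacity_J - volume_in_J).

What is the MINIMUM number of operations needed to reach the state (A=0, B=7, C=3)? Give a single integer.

BFS from (A=0, B=0, C=0). One shortest path:
  1. fill(A) -> (A=7 B=0 C=0)
  2. pour(A -> B) -> (A=0 B=7 C=0)
  3. fill(A) -> (A=7 B=7 C=0)
  4. pour(A -> B) -> (A=3 B=11 C=0)
  5. empty(B) -> (A=3 B=0 C=0)
  6. pour(A -> C) -> (A=0 B=0 C=3)
  7. fill(A) -> (A=7 B=0 C=3)
  8. pour(A -> B) -> (A=0 B=7 C=3)
Reached target in 8 moves.

Answer: 8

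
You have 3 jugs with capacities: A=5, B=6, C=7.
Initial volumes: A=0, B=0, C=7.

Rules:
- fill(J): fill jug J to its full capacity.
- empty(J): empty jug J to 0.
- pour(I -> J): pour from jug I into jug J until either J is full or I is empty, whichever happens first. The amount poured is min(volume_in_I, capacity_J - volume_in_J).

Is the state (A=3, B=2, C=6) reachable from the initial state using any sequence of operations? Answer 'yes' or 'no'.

Answer: no

Derivation:
BFS explored all 216 reachable states.
Reachable set includes: (0,0,0), (0,0,1), (0,0,2), (0,0,3), (0,0,4), (0,0,5), (0,0,6), (0,0,7), (0,1,0), (0,1,1), (0,1,2), (0,1,3) ...
Target (A=3, B=2, C=6) not in reachable set → no.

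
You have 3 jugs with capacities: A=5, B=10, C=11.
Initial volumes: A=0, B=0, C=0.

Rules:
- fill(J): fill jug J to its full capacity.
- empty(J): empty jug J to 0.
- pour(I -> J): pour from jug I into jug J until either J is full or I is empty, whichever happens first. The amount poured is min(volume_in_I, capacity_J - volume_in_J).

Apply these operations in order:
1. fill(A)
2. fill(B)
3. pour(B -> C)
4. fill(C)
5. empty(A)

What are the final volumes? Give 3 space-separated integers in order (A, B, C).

Answer: 0 0 11

Derivation:
Step 1: fill(A) -> (A=5 B=0 C=0)
Step 2: fill(B) -> (A=5 B=10 C=0)
Step 3: pour(B -> C) -> (A=5 B=0 C=10)
Step 4: fill(C) -> (A=5 B=0 C=11)
Step 5: empty(A) -> (A=0 B=0 C=11)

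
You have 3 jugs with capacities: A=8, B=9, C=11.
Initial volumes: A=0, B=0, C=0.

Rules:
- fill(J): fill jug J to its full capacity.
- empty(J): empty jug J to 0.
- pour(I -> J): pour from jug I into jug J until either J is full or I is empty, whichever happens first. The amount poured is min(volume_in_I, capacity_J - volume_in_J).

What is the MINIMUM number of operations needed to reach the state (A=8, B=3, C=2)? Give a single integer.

BFS from (A=0, B=0, C=0). One shortest path:
  1. fill(C) -> (A=0 B=0 C=11)
  2. pour(C -> B) -> (A=0 B=9 C=2)
  3. empty(B) -> (A=0 B=0 C=2)
  4. pour(C -> A) -> (A=2 B=0 C=0)
  5. fill(C) -> (A=2 B=0 C=11)
  6. pour(C -> B) -> (A=2 B=9 C=2)
  7. pour(B -> A) -> (A=8 B=3 C=2)
Reached target in 7 moves.

Answer: 7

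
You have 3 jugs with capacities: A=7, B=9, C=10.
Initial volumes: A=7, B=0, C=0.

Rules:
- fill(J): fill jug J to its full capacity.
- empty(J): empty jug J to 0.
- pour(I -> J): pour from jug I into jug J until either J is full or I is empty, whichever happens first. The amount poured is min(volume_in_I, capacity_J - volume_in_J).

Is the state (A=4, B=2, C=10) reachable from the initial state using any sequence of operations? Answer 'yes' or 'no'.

Answer: yes

Derivation:
BFS from (A=7, B=0, C=0):
  1. fill(B) -> (A=7 B=9 C=0)
  2. pour(A -> C) -> (A=0 B=9 C=7)
  3. pour(B -> A) -> (A=7 B=2 C=7)
  4. pour(A -> C) -> (A=4 B=2 C=10)
Target reached → yes.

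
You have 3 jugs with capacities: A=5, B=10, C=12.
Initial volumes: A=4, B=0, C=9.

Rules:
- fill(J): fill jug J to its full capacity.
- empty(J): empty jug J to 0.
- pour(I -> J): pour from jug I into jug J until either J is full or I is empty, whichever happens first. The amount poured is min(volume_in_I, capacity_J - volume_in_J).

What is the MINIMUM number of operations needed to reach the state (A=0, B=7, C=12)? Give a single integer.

BFS from (A=4, B=0, C=9). One shortest path:
  1. empty(A) -> (A=0 B=0 C=9)
  2. fill(B) -> (A=0 B=10 C=9)
  3. pour(B -> C) -> (A=0 B=7 C=12)
Reached target in 3 moves.

Answer: 3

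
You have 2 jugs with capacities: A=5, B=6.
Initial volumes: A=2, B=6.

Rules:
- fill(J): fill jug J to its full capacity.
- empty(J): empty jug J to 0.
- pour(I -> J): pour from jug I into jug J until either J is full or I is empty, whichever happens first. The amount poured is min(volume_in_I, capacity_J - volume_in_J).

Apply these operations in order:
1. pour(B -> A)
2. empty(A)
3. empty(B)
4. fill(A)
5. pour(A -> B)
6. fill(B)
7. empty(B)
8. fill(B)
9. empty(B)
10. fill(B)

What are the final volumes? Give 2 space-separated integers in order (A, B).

Answer: 0 6

Derivation:
Step 1: pour(B -> A) -> (A=5 B=3)
Step 2: empty(A) -> (A=0 B=3)
Step 3: empty(B) -> (A=0 B=0)
Step 4: fill(A) -> (A=5 B=0)
Step 5: pour(A -> B) -> (A=0 B=5)
Step 6: fill(B) -> (A=0 B=6)
Step 7: empty(B) -> (A=0 B=0)
Step 8: fill(B) -> (A=0 B=6)
Step 9: empty(B) -> (A=0 B=0)
Step 10: fill(B) -> (A=0 B=6)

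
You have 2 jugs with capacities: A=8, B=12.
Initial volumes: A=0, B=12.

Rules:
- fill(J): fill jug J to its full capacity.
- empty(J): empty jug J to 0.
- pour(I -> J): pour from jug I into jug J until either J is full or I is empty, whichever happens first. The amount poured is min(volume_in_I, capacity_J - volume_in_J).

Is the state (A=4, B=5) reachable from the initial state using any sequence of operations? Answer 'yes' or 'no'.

BFS explored all 10 reachable states.
Reachable set includes: (0,0), (0,4), (0,8), (0,12), (4,0), (4,12), (8,0), (8,4), (8,8), (8,12)
Target (A=4, B=5) not in reachable set → no.

Answer: no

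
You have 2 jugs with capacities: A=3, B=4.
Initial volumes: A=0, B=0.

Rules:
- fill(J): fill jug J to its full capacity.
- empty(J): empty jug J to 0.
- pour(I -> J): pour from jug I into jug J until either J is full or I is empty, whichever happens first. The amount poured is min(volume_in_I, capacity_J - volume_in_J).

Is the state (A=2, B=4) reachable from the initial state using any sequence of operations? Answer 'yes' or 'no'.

Answer: yes

Derivation:
BFS from (A=0, B=0):
  1. fill(A) -> (A=3 B=0)
  2. pour(A -> B) -> (A=0 B=3)
  3. fill(A) -> (A=3 B=3)
  4. pour(A -> B) -> (A=2 B=4)
Target reached → yes.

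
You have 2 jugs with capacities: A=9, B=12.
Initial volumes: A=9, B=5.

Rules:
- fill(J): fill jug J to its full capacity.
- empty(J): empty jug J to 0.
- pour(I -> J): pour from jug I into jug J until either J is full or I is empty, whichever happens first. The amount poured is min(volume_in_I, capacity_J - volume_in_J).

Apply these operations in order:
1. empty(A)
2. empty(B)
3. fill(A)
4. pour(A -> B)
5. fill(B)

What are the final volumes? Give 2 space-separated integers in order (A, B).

Step 1: empty(A) -> (A=0 B=5)
Step 2: empty(B) -> (A=0 B=0)
Step 3: fill(A) -> (A=9 B=0)
Step 4: pour(A -> B) -> (A=0 B=9)
Step 5: fill(B) -> (A=0 B=12)

Answer: 0 12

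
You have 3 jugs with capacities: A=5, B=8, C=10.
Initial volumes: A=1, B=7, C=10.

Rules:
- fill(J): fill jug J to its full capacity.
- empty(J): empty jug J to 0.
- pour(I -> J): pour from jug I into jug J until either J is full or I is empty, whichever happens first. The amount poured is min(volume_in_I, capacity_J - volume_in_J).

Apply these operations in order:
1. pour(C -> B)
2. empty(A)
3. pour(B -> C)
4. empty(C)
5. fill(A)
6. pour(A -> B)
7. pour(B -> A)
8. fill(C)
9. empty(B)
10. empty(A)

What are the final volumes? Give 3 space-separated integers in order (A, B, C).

Answer: 0 0 10

Derivation:
Step 1: pour(C -> B) -> (A=1 B=8 C=9)
Step 2: empty(A) -> (A=0 B=8 C=9)
Step 3: pour(B -> C) -> (A=0 B=7 C=10)
Step 4: empty(C) -> (A=0 B=7 C=0)
Step 5: fill(A) -> (A=5 B=7 C=0)
Step 6: pour(A -> B) -> (A=4 B=8 C=0)
Step 7: pour(B -> A) -> (A=5 B=7 C=0)
Step 8: fill(C) -> (A=5 B=7 C=10)
Step 9: empty(B) -> (A=5 B=0 C=10)
Step 10: empty(A) -> (A=0 B=0 C=10)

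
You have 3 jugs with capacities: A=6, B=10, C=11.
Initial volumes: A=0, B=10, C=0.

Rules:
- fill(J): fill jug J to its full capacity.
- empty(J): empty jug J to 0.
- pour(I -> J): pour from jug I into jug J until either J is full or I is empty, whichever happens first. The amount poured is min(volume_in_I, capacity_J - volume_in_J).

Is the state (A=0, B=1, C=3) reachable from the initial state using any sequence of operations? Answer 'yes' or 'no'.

BFS from (A=0, B=10, C=0):
  1. pour(B -> A) -> (A=6 B=4 C=0)
  2. empty(A) -> (A=0 B=4 C=0)
  3. pour(B -> A) -> (A=4 B=0 C=0)
  4. fill(B) -> (A=4 B=10 C=0)
  5. pour(B -> C) -> (A=4 B=0 C=10)
  6. pour(A -> C) -> (A=3 B=0 C=11)
  7. pour(C -> B) -> (A=3 B=10 C=1)
  8. empty(B) -> (A=3 B=0 C=1)
  9. pour(C -> B) -> (A=3 B=1 C=0)
  10. pour(A -> C) -> (A=0 B=1 C=3)
Target reached → yes.

Answer: yes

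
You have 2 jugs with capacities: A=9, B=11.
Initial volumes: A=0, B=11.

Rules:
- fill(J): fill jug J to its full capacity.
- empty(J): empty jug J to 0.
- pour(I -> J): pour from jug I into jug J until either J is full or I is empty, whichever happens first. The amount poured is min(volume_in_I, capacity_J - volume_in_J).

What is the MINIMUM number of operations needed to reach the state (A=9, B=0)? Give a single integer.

Answer: 2

Derivation:
BFS from (A=0, B=11). One shortest path:
  1. fill(A) -> (A=9 B=11)
  2. empty(B) -> (A=9 B=0)
Reached target in 2 moves.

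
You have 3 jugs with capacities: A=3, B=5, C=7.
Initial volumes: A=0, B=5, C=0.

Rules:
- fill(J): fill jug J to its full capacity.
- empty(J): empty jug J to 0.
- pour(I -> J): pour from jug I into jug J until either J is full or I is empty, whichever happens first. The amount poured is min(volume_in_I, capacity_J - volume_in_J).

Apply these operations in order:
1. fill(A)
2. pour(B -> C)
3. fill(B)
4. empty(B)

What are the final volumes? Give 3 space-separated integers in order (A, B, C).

Answer: 3 0 5

Derivation:
Step 1: fill(A) -> (A=3 B=5 C=0)
Step 2: pour(B -> C) -> (A=3 B=0 C=5)
Step 3: fill(B) -> (A=3 B=5 C=5)
Step 4: empty(B) -> (A=3 B=0 C=5)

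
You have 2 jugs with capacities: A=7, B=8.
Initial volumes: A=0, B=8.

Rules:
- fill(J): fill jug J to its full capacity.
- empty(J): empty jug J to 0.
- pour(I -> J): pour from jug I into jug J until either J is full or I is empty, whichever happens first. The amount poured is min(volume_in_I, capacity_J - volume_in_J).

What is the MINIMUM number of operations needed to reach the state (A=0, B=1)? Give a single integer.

BFS from (A=0, B=8). One shortest path:
  1. pour(B -> A) -> (A=7 B=1)
  2. empty(A) -> (A=0 B=1)
Reached target in 2 moves.

Answer: 2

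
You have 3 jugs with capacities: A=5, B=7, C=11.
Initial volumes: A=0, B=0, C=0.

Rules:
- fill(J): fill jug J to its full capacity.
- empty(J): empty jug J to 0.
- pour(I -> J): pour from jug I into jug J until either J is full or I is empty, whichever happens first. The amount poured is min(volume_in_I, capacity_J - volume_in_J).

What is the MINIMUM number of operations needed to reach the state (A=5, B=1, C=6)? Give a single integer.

Answer: 5

Derivation:
BFS from (A=0, B=0, C=0). One shortest path:
  1. fill(A) -> (A=5 B=0 C=0)
  2. fill(B) -> (A=5 B=7 C=0)
  3. pour(A -> C) -> (A=0 B=7 C=5)
  4. pour(B -> C) -> (A=0 B=1 C=11)
  5. pour(C -> A) -> (A=5 B=1 C=6)
Reached target in 5 moves.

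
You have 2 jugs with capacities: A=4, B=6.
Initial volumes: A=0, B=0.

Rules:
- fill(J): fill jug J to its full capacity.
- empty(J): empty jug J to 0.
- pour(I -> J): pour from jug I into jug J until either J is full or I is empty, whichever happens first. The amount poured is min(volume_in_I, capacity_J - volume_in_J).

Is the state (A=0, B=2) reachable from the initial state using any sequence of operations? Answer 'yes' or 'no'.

BFS from (A=0, B=0):
  1. fill(B) -> (A=0 B=6)
  2. pour(B -> A) -> (A=4 B=2)
  3. empty(A) -> (A=0 B=2)
Target reached → yes.

Answer: yes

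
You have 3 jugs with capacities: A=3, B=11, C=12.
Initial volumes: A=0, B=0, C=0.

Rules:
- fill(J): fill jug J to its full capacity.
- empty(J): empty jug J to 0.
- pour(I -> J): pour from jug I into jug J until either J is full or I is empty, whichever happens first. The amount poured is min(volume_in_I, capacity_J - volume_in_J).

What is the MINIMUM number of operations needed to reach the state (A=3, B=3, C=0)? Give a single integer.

Answer: 3

Derivation:
BFS from (A=0, B=0, C=0). One shortest path:
  1. fill(A) -> (A=3 B=0 C=0)
  2. pour(A -> B) -> (A=0 B=3 C=0)
  3. fill(A) -> (A=3 B=3 C=0)
Reached target in 3 moves.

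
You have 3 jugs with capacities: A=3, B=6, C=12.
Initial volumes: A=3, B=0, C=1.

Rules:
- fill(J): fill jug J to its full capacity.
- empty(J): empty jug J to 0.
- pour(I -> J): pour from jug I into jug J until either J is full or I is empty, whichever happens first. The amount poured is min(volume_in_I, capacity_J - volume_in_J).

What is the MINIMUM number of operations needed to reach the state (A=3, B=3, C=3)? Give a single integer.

BFS from (A=3, B=0, C=1). One shortest path:
  1. fill(B) -> (A=3 B=6 C=1)
  2. empty(C) -> (A=3 B=6 C=0)
  3. pour(A -> C) -> (A=0 B=6 C=3)
  4. pour(B -> A) -> (A=3 B=3 C=3)
Reached target in 4 moves.

Answer: 4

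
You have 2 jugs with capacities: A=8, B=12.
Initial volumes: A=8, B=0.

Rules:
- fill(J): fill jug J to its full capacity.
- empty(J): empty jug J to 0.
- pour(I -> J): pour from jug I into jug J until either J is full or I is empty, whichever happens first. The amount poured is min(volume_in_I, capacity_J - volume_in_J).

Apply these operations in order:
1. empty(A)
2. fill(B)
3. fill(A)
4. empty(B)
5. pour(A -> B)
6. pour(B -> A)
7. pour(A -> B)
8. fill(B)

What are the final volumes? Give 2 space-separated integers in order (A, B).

Answer: 0 12

Derivation:
Step 1: empty(A) -> (A=0 B=0)
Step 2: fill(B) -> (A=0 B=12)
Step 3: fill(A) -> (A=8 B=12)
Step 4: empty(B) -> (A=8 B=0)
Step 5: pour(A -> B) -> (A=0 B=8)
Step 6: pour(B -> A) -> (A=8 B=0)
Step 7: pour(A -> B) -> (A=0 B=8)
Step 8: fill(B) -> (A=0 B=12)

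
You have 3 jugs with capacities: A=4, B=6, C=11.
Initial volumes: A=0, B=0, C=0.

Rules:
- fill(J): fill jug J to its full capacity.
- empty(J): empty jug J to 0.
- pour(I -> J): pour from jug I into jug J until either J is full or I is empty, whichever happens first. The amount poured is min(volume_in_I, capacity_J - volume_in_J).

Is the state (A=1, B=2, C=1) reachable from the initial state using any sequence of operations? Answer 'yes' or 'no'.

Answer: no

Derivation:
BFS explored all 270 reachable states.
Reachable set includes: (0,0,0), (0,0,1), (0,0,2), (0,0,3), (0,0,4), (0,0,5), (0,0,6), (0,0,7), (0,0,8), (0,0,9), (0,0,10), (0,0,11) ...
Target (A=1, B=2, C=1) not in reachable set → no.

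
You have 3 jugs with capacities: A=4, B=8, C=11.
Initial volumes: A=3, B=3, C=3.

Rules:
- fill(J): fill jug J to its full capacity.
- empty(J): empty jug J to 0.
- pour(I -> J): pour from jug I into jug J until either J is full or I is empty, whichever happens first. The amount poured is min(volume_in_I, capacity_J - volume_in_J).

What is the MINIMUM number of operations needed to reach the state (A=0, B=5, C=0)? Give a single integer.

BFS from (A=3, B=3, C=3). One shortest path:
  1. pour(B -> A) -> (A=4 B=2 C=3)
  2. empty(A) -> (A=0 B=2 C=3)
  3. pour(C -> B) -> (A=0 B=5 C=0)
Reached target in 3 moves.

Answer: 3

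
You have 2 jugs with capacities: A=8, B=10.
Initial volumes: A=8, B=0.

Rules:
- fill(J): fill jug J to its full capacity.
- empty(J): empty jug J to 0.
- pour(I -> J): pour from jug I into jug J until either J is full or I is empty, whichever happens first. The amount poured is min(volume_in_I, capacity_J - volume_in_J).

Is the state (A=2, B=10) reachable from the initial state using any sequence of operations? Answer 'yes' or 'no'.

Answer: yes

Derivation:
BFS from (A=8, B=0):
  1. empty(A) -> (A=0 B=0)
  2. fill(B) -> (A=0 B=10)
  3. pour(B -> A) -> (A=8 B=2)
  4. empty(A) -> (A=0 B=2)
  5. pour(B -> A) -> (A=2 B=0)
  6. fill(B) -> (A=2 B=10)
Target reached → yes.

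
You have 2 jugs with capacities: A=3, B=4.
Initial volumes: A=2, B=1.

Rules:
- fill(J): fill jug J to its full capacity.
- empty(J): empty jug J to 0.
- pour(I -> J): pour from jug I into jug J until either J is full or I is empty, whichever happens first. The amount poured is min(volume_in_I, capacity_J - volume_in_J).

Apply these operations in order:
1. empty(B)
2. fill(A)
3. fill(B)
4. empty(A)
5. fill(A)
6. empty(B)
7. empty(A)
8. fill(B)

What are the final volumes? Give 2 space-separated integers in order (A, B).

Answer: 0 4

Derivation:
Step 1: empty(B) -> (A=2 B=0)
Step 2: fill(A) -> (A=3 B=0)
Step 3: fill(B) -> (A=3 B=4)
Step 4: empty(A) -> (A=0 B=4)
Step 5: fill(A) -> (A=3 B=4)
Step 6: empty(B) -> (A=3 B=0)
Step 7: empty(A) -> (A=0 B=0)
Step 8: fill(B) -> (A=0 B=4)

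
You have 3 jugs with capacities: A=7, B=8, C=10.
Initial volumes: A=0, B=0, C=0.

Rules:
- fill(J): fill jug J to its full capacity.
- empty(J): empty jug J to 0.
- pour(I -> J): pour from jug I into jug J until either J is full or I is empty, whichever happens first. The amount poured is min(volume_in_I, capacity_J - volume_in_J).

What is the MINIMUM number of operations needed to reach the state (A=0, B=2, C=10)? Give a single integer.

Answer: 5

Derivation:
BFS from (A=0, B=0, C=0). One shortest path:
  1. fill(C) -> (A=0 B=0 C=10)
  2. pour(C -> B) -> (A=0 B=8 C=2)
  3. empty(B) -> (A=0 B=0 C=2)
  4. pour(C -> B) -> (A=0 B=2 C=0)
  5. fill(C) -> (A=0 B=2 C=10)
Reached target in 5 moves.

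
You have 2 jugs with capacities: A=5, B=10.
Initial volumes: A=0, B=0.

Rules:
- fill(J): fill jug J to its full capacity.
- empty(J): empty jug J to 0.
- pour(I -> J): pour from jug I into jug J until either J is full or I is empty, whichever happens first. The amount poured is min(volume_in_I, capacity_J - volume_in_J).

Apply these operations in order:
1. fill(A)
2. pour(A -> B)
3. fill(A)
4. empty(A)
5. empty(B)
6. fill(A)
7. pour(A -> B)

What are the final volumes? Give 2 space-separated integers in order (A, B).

Answer: 0 5

Derivation:
Step 1: fill(A) -> (A=5 B=0)
Step 2: pour(A -> B) -> (A=0 B=5)
Step 3: fill(A) -> (A=5 B=5)
Step 4: empty(A) -> (A=0 B=5)
Step 5: empty(B) -> (A=0 B=0)
Step 6: fill(A) -> (A=5 B=0)
Step 7: pour(A -> B) -> (A=0 B=5)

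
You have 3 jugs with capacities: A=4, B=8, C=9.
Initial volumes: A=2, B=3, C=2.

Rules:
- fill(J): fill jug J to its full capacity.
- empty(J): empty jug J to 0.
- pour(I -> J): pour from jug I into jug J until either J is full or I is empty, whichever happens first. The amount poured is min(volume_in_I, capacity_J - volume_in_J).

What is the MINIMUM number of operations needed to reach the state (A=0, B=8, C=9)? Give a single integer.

Answer: 3

Derivation:
BFS from (A=2, B=3, C=2). One shortest path:
  1. empty(A) -> (A=0 B=3 C=2)
  2. fill(B) -> (A=0 B=8 C=2)
  3. fill(C) -> (A=0 B=8 C=9)
Reached target in 3 moves.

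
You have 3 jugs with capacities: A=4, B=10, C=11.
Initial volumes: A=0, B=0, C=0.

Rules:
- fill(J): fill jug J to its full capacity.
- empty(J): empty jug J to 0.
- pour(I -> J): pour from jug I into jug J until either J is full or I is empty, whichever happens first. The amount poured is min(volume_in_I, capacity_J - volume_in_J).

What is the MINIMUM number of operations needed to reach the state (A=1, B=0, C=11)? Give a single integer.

Answer: 5

Derivation:
BFS from (A=0, B=0, C=0). One shortest path:
  1. fill(C) -> (A=0 B=0 C=11)
  2. pour(C -> B) -> (A=0 B=10 C=1)
  3. empty(B) -> (A=0 B=0 C=1)
  4. pour(C -> A) -> (A=1 B=0 C=0)
  5. fill(C) -> (A=1 B=0 C=11)
Reached target in 5 moves.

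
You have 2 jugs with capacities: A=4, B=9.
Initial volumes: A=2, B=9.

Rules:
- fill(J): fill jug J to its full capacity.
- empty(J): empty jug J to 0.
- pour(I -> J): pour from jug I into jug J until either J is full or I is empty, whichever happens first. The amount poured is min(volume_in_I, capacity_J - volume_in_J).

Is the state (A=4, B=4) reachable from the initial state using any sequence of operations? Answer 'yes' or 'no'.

Answer: yes

Derivation:
BFS from (A=2, B=9):
  1. fill(A) -> (A=4 B=9)
  2. empty(B) -> (A=4 B=0)
  3. pour(A -> B) -> (A=0 B=4)
  4. fill(A) -> (A=4 B=4)
Target reached → yes.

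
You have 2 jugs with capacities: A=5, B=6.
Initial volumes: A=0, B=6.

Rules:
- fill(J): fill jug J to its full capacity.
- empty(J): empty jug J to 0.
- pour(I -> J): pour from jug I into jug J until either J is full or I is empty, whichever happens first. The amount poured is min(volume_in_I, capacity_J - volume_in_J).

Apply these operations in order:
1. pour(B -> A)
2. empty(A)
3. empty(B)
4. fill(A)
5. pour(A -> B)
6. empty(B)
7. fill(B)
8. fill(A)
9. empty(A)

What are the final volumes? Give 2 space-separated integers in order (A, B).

Step 1: pour(B -> A) -> (A=5 B=1)
Step 2: empty(A) -> (A=0 B=1)
Step 3: empty(B) -> (A=0 B=0)
Step 4: fill(A) -> (A=5 B=0)
Step 5: pour(A -> B) -> (A=0 B=5)
Step 6: empty(B) -> (A=0 B=0)
Step 7: fill(B) -> (A=0 B=6)
Step 8: fill(A) -> (A=5 B=6)
Step 9: empty(A) -> (A=0 B=6)

Answer: 0 6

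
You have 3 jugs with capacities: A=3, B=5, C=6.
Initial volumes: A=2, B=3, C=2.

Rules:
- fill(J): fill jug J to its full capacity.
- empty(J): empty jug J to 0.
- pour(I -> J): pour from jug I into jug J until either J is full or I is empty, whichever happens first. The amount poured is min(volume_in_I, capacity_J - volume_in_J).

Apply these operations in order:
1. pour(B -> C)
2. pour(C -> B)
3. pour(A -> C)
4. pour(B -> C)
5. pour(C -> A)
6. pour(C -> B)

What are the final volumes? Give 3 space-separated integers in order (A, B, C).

Step 1: pour(B -> C) -> (A=2 B=0 C=5)
Step 2: pour(C -> B) -> (A=2 B=5 C=0)
Step 3: pour(A -> C) -> (A=0 B=5 C=2)
Step 4: pour(B -> C) -> (A=0 B=1 C=6)
Step 5: pour(C -> A) -> (A=3 B=1 C=3)
Step 6: pour(C -> B) -> (A=3 B=4 C=0)

Answer: 3 4 0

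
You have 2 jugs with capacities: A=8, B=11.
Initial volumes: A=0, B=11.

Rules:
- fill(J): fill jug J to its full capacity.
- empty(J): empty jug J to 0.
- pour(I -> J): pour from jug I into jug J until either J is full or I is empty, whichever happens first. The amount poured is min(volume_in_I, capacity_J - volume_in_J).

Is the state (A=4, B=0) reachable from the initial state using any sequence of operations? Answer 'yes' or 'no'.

Answer: yes

Derivation:
BFS from (A=0, B=11):
  1. pour(B -> A) -> (A=8 B=3)
  2. empty(A) -> (A=0 B=3)
  3. pour(B -> A) -> (A=3 B=0)
  4. fill(B) -> (A=3 B=11)
  5. pour(B -> A) -> (A=8 B=6)
  6. empty(A) -> (A=0 B=6)
  7. pour(B -> A) -> (A=6 B=0)
  8. fill(B) -> (A=6 B=11)
  9. pour(B -> A) -> (A=8 B=9)
  10. empty(A) -> (A=0 B=9)
  11. pour(B -> A) -> (A=8 B=1)
  12. empty(A) -> (A=0 B=1)
  13. pour(B -> A) -> (A=1 B=0)
  14. fill(B) -> (A=1 B=11)
  15. pour(B -> A) -> (A=8 B=4)
  16. empty(A) -> (A=0 B=4)
  17. pour(B -> A) -> (A=4 B=0)
Target reached → yes.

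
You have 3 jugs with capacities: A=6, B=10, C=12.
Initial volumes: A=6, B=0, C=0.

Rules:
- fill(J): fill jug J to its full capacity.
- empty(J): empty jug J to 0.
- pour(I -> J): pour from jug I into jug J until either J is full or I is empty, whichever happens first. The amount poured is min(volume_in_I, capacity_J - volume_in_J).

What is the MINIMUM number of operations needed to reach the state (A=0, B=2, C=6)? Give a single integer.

Answer: 5

Derivation:
BFS from (A=6, B=0, C=0). One shortest path:
  1. fill(C) -> (A=6 B=0 C=12)
  2. pour(C -> B) -> (A=6 B=10 C=2)
  3. empty(B) -> (A=6 B=0 C=2)
  4. pour(C -> B) -> (A=6 B=2 C=0)
  5. pour(A -> C) -> (A=0 B=2 C=6)
Reached target in 5 moves.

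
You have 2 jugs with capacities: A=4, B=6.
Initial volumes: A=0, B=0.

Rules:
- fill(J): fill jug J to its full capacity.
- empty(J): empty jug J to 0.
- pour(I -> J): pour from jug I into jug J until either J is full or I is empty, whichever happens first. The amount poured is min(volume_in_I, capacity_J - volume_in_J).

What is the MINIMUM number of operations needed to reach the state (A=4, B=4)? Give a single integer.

Answer: 3

Derivation:
BFS from (A=0, B=0). One shortest path:
  1. fill(A) -> (A=4 B=0)
  2. pour(A -> B) -> (A=0 B=4)
  3. fill(A) -> (A=4 B=4)
Reached target in 3 moves.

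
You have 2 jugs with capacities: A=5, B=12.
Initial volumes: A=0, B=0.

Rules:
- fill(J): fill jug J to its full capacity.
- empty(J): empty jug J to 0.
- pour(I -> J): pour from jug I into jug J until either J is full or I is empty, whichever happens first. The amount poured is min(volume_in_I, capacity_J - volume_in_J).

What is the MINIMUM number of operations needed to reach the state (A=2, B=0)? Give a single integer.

Answer: 6

Derivation:
BFS from (A=0, B=0). One shortest path:
  1. fill(B) -> (A=0 B=12)
  2. pour(B -> A) -> (A=5 B=7)
  3. empty(A) -> (A=0 B=7)
  4. pour(B -> A) -> (A=5 B=2)
  5. empty(A) -> (A=0 B=2)
  6. pour(B -> A) -> (A=2 B=0)
Reached target in 6 moves.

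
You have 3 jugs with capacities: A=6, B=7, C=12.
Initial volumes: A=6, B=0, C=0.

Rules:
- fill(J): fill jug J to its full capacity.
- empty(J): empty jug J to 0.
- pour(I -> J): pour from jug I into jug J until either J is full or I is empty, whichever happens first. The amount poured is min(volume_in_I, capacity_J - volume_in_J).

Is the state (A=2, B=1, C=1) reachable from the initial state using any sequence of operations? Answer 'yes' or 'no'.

BFS explored all 398 reachable states.
Reachable set includes: (0,0,0), (0,0,1), (0,0,2), (0,0,3), (0,0,4), (0,0,5), (0,0,6), (0,0,7), (0,0,8), (0,0,9), (0,0,10), (0,0,11) ...
Target (A=2, B=1, C=1) not in reachable set → no.

Answer: no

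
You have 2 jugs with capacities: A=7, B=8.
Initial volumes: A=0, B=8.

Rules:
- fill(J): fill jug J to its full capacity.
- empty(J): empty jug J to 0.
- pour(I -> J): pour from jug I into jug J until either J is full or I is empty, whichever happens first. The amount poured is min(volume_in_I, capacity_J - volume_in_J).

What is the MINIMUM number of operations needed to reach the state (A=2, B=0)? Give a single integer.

Answer: 7

Derivation:
BFS from (A=0, B=8). One shortest path:
  1. pour(B -> A) -> (A=7 B=1)
  2. empty(A) -> (A=0 B=1)
  3. pour(B -> A) -> (A=1 B=0)
  4. fill(B) -> (A=1 B=8)
  5. pour(B -> A) -> (A=7 B=2)
  6. empty(A) -> (A=0 B=2)
  7. pour(B -> A) -> (A=2 B=0)
Reached target in 7 moves.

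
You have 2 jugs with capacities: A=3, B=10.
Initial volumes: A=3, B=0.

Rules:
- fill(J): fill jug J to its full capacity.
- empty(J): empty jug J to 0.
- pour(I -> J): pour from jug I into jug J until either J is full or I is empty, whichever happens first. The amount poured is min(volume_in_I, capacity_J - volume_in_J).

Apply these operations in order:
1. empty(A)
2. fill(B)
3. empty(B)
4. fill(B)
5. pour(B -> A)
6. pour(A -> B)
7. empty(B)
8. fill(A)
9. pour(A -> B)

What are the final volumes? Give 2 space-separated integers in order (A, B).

Step 1: empty(A) -> (A=0 B=0)
Step 2: fill(B) -> (A=0 B=10)
Step 3: empty(B) -> (A=0 B=0)
Step 4: fill(B) -> (A=0 B=10)
Step 5: pour(B -> A) -> (A=3 B=7)
Step 6: pour(A -> B) -> (A=0 B=10)
Step 7: empty(B) -> (A=0 B=0)
Step 8: fill(A) -> (A=3 B=0)
Step 9: pour(A -> B) -> (A=0 B=3)

Answer: 0 3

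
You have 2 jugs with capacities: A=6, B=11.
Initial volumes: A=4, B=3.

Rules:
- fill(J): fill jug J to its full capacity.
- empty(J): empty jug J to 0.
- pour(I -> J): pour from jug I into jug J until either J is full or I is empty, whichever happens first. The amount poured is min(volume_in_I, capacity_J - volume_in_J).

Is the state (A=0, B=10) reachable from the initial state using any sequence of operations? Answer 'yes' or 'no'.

BFS from (A=4, B=3):
  1. empty(B) -> (A=4 B=0)
  2. pour(A -> B) -> (A=0 B=4)
  3. fill(A) -> (A=6 B=4)
  4. pour(A -> B) -> (A=0 B=10)
Target reached → yes.

Answer: yes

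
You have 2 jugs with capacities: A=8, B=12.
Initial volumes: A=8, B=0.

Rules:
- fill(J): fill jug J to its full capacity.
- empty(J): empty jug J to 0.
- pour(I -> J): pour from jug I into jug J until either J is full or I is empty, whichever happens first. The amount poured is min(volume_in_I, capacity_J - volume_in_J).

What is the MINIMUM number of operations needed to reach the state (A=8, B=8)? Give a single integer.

BFS from (A=8, B=0). One shortest path:
  1. pour(A -> B) -> (A=0 B=8)
  2. fill(A) -> (A=8 B=8)
Reached target in 2 moves.

Answer: 2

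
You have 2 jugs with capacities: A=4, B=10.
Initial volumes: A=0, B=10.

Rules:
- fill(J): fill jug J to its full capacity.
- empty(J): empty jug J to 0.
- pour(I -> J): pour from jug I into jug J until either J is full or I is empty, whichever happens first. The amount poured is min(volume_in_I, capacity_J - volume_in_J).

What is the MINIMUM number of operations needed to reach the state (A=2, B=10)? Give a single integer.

BFS from (A=0, B=10). One shortest path:
  1. pour(B -> A) -> (A=4 B=6)
  2. empty(A) -> (A=0 B=6)
  3. pour(B -> A) -> (A=4 B=2)
  4. empty(A) -> (A=0 B=2)
  5. pour(B -> A) -> (A=2 B=0)
  6. fill(B) -> (A=2 B=10)
Reached target in 6 moves.

Answer: 6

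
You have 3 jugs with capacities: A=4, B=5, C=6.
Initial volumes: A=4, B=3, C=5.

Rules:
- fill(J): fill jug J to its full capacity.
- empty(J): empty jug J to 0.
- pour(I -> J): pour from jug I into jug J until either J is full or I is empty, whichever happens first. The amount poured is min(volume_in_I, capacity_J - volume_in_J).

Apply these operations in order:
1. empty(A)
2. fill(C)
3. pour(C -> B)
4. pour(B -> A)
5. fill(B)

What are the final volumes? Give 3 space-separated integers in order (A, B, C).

Step 1: empty(A) -> (A=0 B=3 C=5)
Step 2: fill(C) -> (A=0 B=3 C=6)
Step 3: pour(C -> B) -> (A=0 B=5 C=4)
Step 4: pour(B -> A) -> (A=4 B=1 C=4)
Step 5: fill(B) -> (A=4 B=5 C=4)

Answer: 4 5 4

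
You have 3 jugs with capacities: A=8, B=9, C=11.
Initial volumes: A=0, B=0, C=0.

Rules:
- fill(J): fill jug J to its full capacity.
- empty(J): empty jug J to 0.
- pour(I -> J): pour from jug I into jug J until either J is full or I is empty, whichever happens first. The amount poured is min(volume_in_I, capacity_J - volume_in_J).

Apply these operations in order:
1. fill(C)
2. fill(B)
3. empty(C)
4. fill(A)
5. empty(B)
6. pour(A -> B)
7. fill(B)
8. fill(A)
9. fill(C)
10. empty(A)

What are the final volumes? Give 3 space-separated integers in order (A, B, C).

Answer: 0 9 11

Derivation:
Step 1: fill(C) -> (A=0 B=0 C=11)
Step 2: fill(B) -> (A=0 B=9 C=11)
Step 3: empty(C) -> (A=0 B=9 C=0)
Step 4: fill(A) -> (A=8 B=9 C=0)
Step 5: empty(B) -> (A=8 B=0 C=0)
Step 6: pour(A -> B) -> (A=0 B=8 C=0)
Step 7: fill(B) -> (A=0 B=9 C=0)
Step 8: fill(A) -> (A=8 B=9 C=0)
Step 9: fill(C) -> (A=8 B=9 C=11)
Step 10: empty(A) -> (A=0 B=9 C=11)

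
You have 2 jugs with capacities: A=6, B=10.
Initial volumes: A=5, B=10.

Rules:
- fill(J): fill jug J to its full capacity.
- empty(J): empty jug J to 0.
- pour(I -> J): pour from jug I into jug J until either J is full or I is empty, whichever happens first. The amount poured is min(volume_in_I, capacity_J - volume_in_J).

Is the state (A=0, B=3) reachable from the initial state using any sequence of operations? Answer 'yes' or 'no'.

BFS from (A=5, B=10):
  1. pour(B -> A) -> (A=6 B=9)
  2. empty(A) -> (A=0 B=9)
  3. pour(B -> A) -> (A=6 B=3)
  4. empty(A) -> (A=0 B=3)
Target reached → yes.

Answer: yes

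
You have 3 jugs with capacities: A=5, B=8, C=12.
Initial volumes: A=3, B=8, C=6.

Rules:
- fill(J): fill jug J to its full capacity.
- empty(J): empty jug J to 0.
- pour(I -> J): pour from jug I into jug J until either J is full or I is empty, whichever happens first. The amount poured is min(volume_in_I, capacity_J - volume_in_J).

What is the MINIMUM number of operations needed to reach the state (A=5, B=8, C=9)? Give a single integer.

BFS from (A=3, B=8, C=6). One shortest path:
  1. pour(A -> C) -> (A=0 B=8 C=9)
  2. fill(A) -> (A=5 B=8 C=9)
Reached target in 2 moves.

Answer: 2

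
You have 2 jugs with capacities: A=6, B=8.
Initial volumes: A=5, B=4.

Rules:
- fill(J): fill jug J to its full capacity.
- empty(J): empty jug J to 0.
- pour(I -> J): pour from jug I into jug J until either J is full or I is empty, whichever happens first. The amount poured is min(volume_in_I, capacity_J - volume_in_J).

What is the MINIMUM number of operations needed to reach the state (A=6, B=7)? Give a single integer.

Answer: 2

Derivation:
BFS from (A=5, B=4). One shortest path:
  1. fill(B) -> (A=5 B=8)
  2. pour(B -> A) -> (A=6 B=7)
Reached target in 2 moves.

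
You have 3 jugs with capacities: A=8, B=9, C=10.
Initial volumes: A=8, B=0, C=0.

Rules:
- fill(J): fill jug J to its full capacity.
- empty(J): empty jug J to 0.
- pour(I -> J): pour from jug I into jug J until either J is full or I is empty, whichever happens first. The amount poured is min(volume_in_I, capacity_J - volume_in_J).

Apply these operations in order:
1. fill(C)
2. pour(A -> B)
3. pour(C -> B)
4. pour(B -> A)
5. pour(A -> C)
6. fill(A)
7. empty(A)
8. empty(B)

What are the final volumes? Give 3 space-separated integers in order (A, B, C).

Step 1: fill(C) -> (A=8 B=0 C=10)
Step 2: pour(A -> B) -> (A=0 B=8 C=10)
Step 3: pour(C -> B) -> (A=0 B=9 C=9)
Step 4: pour(B -> A) -> (A=8 B=1 C=9)
Step 5: pour(A -> C) -> (A=7 B=1 C=10)
Step 6: fill(A) -> (A=8 B=1 C=10)
Step 7: empty(A) -> (A=0 B=1 C=10)
Step 8: empty(B) -> (A=0 B=0 C=10)

Answer: 0 0 10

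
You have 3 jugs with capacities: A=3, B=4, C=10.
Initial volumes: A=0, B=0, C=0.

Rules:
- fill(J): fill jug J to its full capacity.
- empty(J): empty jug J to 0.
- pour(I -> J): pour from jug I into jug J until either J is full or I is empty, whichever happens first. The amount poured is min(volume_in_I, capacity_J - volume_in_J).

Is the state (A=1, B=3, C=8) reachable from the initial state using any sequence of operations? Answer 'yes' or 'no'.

Answer: no

Derivation:
BFS explored all 166 reachable states.
Reachable set includes: (0,0,0), (0,0,1), (0,0,2), (0,0,3), (0,0,4), (0,0,5), (0,0,6), (0,0,7), (0,0,8), (0,0,9), (0,0,10), (0,1,0) ...
Target (A=1, B=3, C=8) not in reachable set → no.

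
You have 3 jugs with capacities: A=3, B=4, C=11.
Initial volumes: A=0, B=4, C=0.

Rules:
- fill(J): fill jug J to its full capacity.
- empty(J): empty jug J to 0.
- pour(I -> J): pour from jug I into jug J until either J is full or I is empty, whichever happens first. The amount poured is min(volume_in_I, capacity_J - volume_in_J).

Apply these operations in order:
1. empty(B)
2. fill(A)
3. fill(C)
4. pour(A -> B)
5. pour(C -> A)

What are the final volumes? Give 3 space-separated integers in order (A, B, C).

Step 1: empty(B) -> (A=0 B=0 C=0)
Step 2: fill(A) -> (A=3 B=0 C=0)
Step 3: fill(C) -> (A=3 B=0 C=11)
Step 4: pour(A -> B) -> (A=0 B=3 C=11)
Step 5: pour(C -> A) -> (A=3 B=3 C=8)

Answer: 3 3 8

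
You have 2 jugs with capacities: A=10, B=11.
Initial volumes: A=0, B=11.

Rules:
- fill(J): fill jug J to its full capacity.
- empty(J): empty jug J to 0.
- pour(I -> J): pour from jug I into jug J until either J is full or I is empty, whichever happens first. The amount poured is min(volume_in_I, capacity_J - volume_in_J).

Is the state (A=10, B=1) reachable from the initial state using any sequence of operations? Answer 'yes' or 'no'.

BFS from (A=0, B=11):
  1. pour(B -> A) -> (A=10 B=1)
Target reached → yes.

Answer: yes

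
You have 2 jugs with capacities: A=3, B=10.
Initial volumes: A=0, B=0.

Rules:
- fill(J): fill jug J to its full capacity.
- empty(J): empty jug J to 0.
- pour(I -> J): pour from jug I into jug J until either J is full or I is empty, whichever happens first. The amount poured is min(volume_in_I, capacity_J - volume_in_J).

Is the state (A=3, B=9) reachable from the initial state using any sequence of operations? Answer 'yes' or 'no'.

BFS from (A=0, B=0):
  1. fill(A) -> (A=3 B=0)
  2. pour(A -> B) -> (A=0 B=3)
  3. fill(A) -> (A=3 B=3)
  4. pour(A -> B) -> (A=0 B=6)
  5. fill(A) -> (A=3 B=6)
  6. pour(A -> B) -> (A=0 B=9)
  7. fill(A) -> (A=3 B=9)
Target reached → yes.

Answer: yes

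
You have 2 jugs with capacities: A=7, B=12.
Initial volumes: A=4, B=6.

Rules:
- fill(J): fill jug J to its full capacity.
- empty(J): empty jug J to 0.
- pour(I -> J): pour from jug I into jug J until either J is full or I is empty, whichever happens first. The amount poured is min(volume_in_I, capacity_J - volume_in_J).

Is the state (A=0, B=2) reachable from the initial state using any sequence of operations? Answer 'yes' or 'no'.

Answer: yes

Derivation:
BFS from (A=4, B=6):
  1. fill(B) -> (A=4 B=12)
  2. pour(B -> A) -> (A=7 B=9)
  3. empty(A) -> (A=0 B=9)
  4. pour(B -> A) -> (A=7 B=2)
  5. empty(A) -> (A=0 B=2)
Target reached → yes.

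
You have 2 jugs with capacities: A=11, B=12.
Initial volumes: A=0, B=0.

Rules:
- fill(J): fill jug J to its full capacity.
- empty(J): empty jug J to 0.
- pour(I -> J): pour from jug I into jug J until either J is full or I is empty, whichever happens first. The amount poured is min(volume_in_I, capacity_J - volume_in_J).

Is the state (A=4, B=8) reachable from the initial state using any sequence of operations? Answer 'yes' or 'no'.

Answer: no

Derivation:
BFS explored all 46 reachable states.
Reachable set includes: (0,0), (0,1), (0,2), (0,3), (0,4), (0,5), (0,6), (0,7), (0,8), (0,9), (0,10), (0,11) ...
Target (A=4, B=8) not in reachable set → no.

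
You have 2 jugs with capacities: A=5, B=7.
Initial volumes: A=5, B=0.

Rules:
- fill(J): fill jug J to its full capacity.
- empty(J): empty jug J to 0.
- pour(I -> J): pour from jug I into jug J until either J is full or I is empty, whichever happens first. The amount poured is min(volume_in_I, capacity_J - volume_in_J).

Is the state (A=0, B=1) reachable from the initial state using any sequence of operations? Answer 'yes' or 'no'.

Answer: yes

Derivation:
BFS from (A=5, B=0):
  1. pour(A -> B) -> (A=0 B=5)
  2. fill(A) -> (A=5 B=5)
  3. pour(A -> B) -> (A=3 B=7)
  4. empty(B) -> (A=3 B=0)
  5. pour(A -> B) -> (A=0 B=3)
  6. fill(A) -> (A=5 B=3)
  7. pour(A -> B) -> (A=1 B=7)
  8. empty(B) -> (A=1 B=0)
  9. pour(A -> B) -> (A=0 B=1)
Target reached → yes.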